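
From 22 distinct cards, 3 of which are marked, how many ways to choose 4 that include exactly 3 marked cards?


Choose 3 of the 3 marked cards and 1 of the other 19 cards:
C(3,3)×C(19,1) = 1×19 = 19

19


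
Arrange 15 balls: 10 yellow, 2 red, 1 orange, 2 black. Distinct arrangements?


15!/(10!×2!×1!×2!) = 90090

90090


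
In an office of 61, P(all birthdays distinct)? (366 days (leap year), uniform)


P(all different) = Π(366-i)/366 for i=0..60
= (366/366)×(365/366)×...×(306/366)
= 0.004988

P ≈ 0.0050 ≈ 0.50%


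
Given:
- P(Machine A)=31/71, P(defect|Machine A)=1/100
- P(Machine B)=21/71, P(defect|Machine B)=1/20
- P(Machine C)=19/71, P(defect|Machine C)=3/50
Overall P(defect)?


P(B) = Σ P(B|Aᵢ)×P(Aᵢ)
  1/100×31/71 = 31/7100
  1/20×21/71 = 21/1420
  3/50×19/71 = 57/3550
Sum = 5/142

P(defect) = 5/142 ≈ 3.52%


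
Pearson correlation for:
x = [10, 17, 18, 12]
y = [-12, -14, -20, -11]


n=4, Σx=57, Σy=-57, Σxy=-850, Σx²=857, Σy²=861
r = (4×(-850) - 57×(-57))/√((4×857 - 57²)(4×861 - (-57)²))
= -151/√(179×195) = -151/√34905 ≈ -151/186.8288 ≈ -0.8082

r ≈ -0.8082


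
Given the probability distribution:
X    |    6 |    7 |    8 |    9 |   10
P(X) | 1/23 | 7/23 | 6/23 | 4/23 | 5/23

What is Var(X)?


E[X] = 189/23
E[X²] = 69
Var(X) = E[X²] - (E[X])² = 69 - 35721/529 = 780/529

Var(X) = 780/529 ≈ 1.4745


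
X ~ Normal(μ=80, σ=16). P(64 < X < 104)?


z₁=(64-80)/16=-1.0, z₂=(104-80)/16=1.5
P = Φ(1.5) - Φ(-1.0) = 0.933193 - 0.158655 = 0.774538 ≈ 0.7745

P(64 < X < 104) ≈ 0.7745


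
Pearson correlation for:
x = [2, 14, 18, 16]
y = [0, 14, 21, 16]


n=4, Σx=50, Σy=51, Σxy=830, Σx²=780, Σy²=893
r = (4×830 - 50×51)/√((4×780 - 50²)(4×893 - 51²))
= 770/√(620×971) = 770/√602020 ≈ 770/775.8995 ≈ 0.9924

r ≈ 0.9924


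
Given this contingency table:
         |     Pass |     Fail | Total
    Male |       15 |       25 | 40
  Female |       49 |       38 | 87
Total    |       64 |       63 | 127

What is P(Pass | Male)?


P(Pass | Male) = 15/(15+25) = 15/40 = 3/8

P(Pass|Male) = 3/8 ≈ 37.50%


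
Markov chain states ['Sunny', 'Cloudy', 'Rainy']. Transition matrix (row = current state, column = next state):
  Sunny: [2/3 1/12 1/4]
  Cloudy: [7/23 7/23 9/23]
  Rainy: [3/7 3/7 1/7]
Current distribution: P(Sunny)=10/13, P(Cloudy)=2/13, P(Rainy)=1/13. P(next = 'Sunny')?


P(next=Sunny) = Σᵢ P(now=i)×P(i→Sunny)
= 10/13×2/3 + 2/13×7/23 + 1/13×3/7
= 20/39 + 14/299 + 3/91 = 3721/6279

P = 3721/6279 ≈ 0.5926


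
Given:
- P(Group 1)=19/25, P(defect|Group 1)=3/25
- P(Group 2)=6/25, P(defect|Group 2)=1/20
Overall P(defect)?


P(B) = Σ P(B|Aᵢ)×P(Aᵢ)
  3/25×19/25 = 57/625
  1/20×6/25 = 3/250
Sum = 129/1250

P(defect) = 129/1250 ≈ 10.32%


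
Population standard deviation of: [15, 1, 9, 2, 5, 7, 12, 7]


Mean = 58/8 = 29/4
  (15-29/4)²=961/16
  (1-29/4)²=625/16
  (9-29/4)²=49/16
  (2-29/4)²=441/16
  (5-29/4)²=81/16
  (7-29/4)²=1/16
  (12-29/4)²=361/16
  (7-29/4)²=1/16
Σ(x-μ)² = 315/2
σ² = (315/2)/8 = 315/16

σ = √(315/16) ≈ 4.4371


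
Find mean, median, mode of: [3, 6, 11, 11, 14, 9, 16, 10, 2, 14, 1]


Sorted: [1, 2, 3, 6, 9, 10, 11, 11, 14, 14, 16]
Mean = 97/11
Median = 10
Freq: {3: 1, 6: 1, 11: 2, 14: 2, 9: 1, 16: 1, 10: 1, 2: 1, 1: 1}
Mode: [11, 14]

Mean=97/11, Median=10, Mode=[11, 14]


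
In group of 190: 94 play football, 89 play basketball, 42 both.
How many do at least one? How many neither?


|A∪B| = 94+89-42 = 141
Neither = 190-141 = 49

At least one: 141; Neither: 49


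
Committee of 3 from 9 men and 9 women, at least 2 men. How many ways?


Count by #men:
  2M,1W: C(9,2)×C(9,1)=324
  3M,0W: C(9,3)×C(9,0)=84
Total = 408

408


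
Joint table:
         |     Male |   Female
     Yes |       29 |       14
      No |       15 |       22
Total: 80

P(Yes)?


P(Yes) = (29+14)/80 = 43/80

P(Yes) = 43/80 ≈ 53.75%


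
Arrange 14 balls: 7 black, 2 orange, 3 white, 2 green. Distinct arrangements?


14!/(7!×2!×3!×2!) = 720720

720720


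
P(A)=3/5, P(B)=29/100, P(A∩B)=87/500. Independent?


P(A)×P(B) = 87/500
P(A∩B) = 87/500
Equal ✓ → Independent

Yes, independent


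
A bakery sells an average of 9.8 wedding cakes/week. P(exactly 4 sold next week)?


Poisson(λ=9.8): P(X=4) = e^(-λ)×λ^k/k!
= e^(-9.8) × 9.8^4 / 4!
≈ 5.545159943e-05 × 9223.6816 / 24 ≈ 0.021311

P(X=4) ≈ 0.021311 ≈ 2.13%


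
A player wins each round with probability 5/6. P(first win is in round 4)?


Geometric: P(X=4) = (1-p)^(k-1)×p = (1/6)^3×5/6 = 5/1296

P(X=4) = 5/1296 ≈ 0.39%


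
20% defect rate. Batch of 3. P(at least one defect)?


P(all good) = (4/5)^3 = 64/125
P(≥1 defect) = 61/125

P = 61/125 ≈ 48.80%


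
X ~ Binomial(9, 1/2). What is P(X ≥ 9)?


P(X ≥ 9) = Σ P(X=i) for i=9..9
P(X=9) = 1/512
Sum = 1/512

P(X ≥ 9) = 1/512 ≈ 0.20%


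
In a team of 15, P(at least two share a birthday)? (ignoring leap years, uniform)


P(all different) = Π(365-i)/365 for i=0..14
= 0.747099
P(match) = 1 - 0.747099 = 0.252901

P ≈ 0.2529 ≈ 25.29%


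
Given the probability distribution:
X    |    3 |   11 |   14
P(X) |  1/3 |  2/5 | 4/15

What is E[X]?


E[X] = Σ x·P(X=x)
= (3)×(1/3) + (11)×(2/5) + (14)×(4/15)
= 137/15

E[X] = 137/15


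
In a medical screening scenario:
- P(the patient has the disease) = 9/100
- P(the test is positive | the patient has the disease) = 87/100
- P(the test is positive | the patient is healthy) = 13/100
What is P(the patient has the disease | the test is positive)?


Using Bayes' theorem:
P(A|B) = P(B|A)·P(A) / P(B)

P(the test is positive) = 87/100 × 9/100 + 13/100 × 91/100
= 783/10000 + 1183/10000 = 983/5000

P(the patient has the disease|the test is positive) = (783/10000) / (983/5000) = 783/1966

P(the patient has the disease|the test is positive) = 783/1966 ≈ 39.83%


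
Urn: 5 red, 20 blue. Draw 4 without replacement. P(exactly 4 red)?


Hypergeometric: C(5,4)×C(20,0)/C(25,4)
= 5×1/12650 = 1/2530

P(X=4) = 1/2530 ≈ 0.04%


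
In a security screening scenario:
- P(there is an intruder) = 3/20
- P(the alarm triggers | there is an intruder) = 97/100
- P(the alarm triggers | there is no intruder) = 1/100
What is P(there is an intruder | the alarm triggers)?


Using Bayes' theorem:
P(A|B) = P(B|A)·P(A) / P(B)

P(the alarm triggers) = 97/100 × 3/20 + 1/100 × 17/20
= 291/2000 + 17/2000 = 77/500

P(there is an intruder|the alarm triggers) = (291/2000) / (77/500) = 291/308

P(there is an intruder|the alarm triggers) = 291/308 ≈ 94.48%


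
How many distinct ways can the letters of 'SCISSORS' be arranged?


Letters: 8, freq: {'S': 4, 'C': 1, 'I': 1, 'O': 1, 'R': 1}
8!/(4!×1!×1!×1!×1!) = 40320/24 = 1680

1680


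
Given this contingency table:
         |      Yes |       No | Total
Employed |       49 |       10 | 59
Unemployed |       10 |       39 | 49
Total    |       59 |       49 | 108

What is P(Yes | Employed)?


P(Yes | Employed) = 49/(49+10) = 49/59

P(Yes|Employed) = 49/59 ≈ 83.05%


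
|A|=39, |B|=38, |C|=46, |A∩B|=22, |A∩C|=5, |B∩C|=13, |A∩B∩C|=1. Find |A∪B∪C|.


|A∪B∪C| = 39+38+46-22-5-13+1 = 84

|A∪B∪C| = 84


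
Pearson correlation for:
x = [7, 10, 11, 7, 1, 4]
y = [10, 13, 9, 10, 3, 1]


n=6, Σx=40, Σy=46, Σxy=376, Σx²=336, Σy²=460
r = (6×376 - 40×46)/√((6×336 - 40²)(6×460 - 46²))
= 416/√(416×644) = 416/√267904 ≈ 416/517.5944 ≈ 0.8037

r ≈ 0.8037


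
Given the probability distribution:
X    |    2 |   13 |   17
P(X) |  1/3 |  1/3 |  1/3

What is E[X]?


E[X] = Σ x·P(X=x)
= (2)×(1/3) + (13)×(1/3) + (17)×(1/3)
= 32/3

E[X] = 32/3


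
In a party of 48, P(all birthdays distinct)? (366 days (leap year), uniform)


P(all different) = Π(366-i)/366 for i=0..47
= (366/366)×(365/366)×...×(319/366)
= 0.039768

P ≈ 0.0398 ≈ 3.98%


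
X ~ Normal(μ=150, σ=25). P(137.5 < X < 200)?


z₁=(137.5-150)/25=-0.5, z₂=(200-150)/25=2.0
P = Φ(2.0) - Φ(-0.5) = 0.977250 - 0.308538 = 0.668712 ≈ 0.6687

P(137.5 < X < 200) ≈ 0.6687


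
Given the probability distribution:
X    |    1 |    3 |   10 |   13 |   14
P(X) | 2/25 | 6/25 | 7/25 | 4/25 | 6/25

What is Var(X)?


E[X] = 226/25
E[X²] = 2608/25
Var(X) = E[X²] - (E[X])² = 2608/25 - 51076/625 = 14124/625

Var(X) = 14124/625 ≈ 22.5984


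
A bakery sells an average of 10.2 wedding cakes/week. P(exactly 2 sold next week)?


Poisson(λ=10.2): P(X=2) = e^(-λ)×λ^k/k!
= e^(-10.2) × 10.2^2 / 2!
≈ 3.717031868e-05 × 104.04 / 2 ≈ 0.001934

P(X=2) ≈ 0.001934 ≈ 0.19%


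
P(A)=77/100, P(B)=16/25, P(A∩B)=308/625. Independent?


P(A)×P(B) = 308/625
P(A∩B) = 308/625
Equal ✓ → Independent

Yes, independent


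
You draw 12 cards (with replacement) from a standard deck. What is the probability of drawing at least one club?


P(not a club) = 39/52 = 3/4
P(none in 12 draws) = (3/4)^12 = 531441/16777216
P(≥1 club) = 1 - 531441/16777216 = 16245775/16777216

P = 16245775/16777216 ≈ 96.83%


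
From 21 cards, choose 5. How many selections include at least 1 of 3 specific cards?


Complement: C(21,5) - C(18,5) = 20349 - 8568 = 11781

11781


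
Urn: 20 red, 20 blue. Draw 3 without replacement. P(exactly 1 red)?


Hypergeometric: C(20,1)×C(20,2)/C(40,3)
= 20×190/9880 = 5/13

P(X=1) = 5/13 ≈ 38.46%


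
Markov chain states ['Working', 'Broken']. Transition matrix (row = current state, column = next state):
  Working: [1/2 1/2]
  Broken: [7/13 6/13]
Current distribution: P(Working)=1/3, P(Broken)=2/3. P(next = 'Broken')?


P(next=Broken) = Σᵢ P(now=i)×P(i→Broken)
= 1/3×1/2 + 2/3×6/13
= 1/6 + 4/13 = 37/78

P = 37/78 ≈ 0.4744


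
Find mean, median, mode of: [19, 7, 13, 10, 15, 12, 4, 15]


Sorted: [4, 7, 10, 12, 13, 15, 15, 19]
Mean = 95/8
Median = 25/2
Freq: {19: 1, 7: 1, 13: 1, 10: 1, 15: 2, 12: 1, 4: 1}
Mode: [15]

Mean=95/8, Median=25/2, Mode=15


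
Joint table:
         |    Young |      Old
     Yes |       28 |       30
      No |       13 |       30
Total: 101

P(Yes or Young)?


P(Yes∨Young) = P(Yes) + P(Young) - P(Yes∧Young)
= (58 + 41 - 28)/101 = 71/101

P = 71/101 ≈ 70.30%


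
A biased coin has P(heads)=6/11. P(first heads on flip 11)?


Geometric: P(X=11) = (1-p)^(k-1)×p = (5/11)^10×6/11 = 58593750/285311670611

P(X=11) = 58593750/285311670611 ≈ 0.02%


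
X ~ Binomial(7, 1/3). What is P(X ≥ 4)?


P(X ≥ 4) = Σ P(X=i) for i=4..7
P(X=4) = 280/2187
P(X=5) = 28/729
P(X=6) = 14/2187
P(X=7) = 1/2187
Sum = 379/2187

P(X ≥ 4) = 379/2187 ≈ 17.33%


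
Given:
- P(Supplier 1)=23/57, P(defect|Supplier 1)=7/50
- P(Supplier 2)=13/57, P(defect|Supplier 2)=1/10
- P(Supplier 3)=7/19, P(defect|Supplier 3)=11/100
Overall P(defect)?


P(B) = Σ P(B|Aᵢ)×P(Aᵢ)
  7/50×23/57 = 161/2850
  1/10×13/57 = 13/570
  11/100×7/19 = 77/1900
Sum = 683/5700

P(defect) = 683/5700 ≈ 11.98%


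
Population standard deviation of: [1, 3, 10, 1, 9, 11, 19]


Mean = 54/7
  (1-54/7)²=2209/49
  (3-54/7)²=1089/49
  (10-54/7)²=256/49
  (1-54/7)²=2209/49
  (9-54/7)²=81/49
  (11-54/7)²=529/49
  (19-54/7)²=6241/49
Σ(x-μ)² = 1802/7
σ² = (1802/7)/7 = 1802/49

σ = √(1802/49) ≈ 6.0643


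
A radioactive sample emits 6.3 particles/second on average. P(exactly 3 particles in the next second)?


Poisson(λ=6.3): P(X=3) = e^(-λ)×λ^k/k!
= e^(-6.3) × 6.3^3 / 3!
≈ 0.001836304777 × 250.047 / 6 ≈ 0.076527

P(X=3) ≈ 0.076527 ≈ 7.65%


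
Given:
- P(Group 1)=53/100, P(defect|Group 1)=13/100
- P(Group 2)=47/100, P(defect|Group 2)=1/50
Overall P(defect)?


P(B) = Σ P(B|Aᵢ)×P(Aᵢ)
  13/100×53/100 = 689/10000
  1/50×47/100 = 47/5000
Sum = 783/10000

P(defect) = 783/10000 ≈ 7.83%


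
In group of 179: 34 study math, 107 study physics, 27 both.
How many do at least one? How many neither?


|A∪B| = 34+107-27 = 114
Neither = 179-114 = 65

At least one: 114; Neither: 65


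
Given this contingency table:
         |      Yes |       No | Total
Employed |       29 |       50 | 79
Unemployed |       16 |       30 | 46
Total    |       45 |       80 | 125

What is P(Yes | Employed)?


P(Yes | Employed) = 29/(29+50) = 29/79

P(Yes|Employed) = 29/79 ≈ 36.71%


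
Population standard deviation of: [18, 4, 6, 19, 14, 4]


Mean = 65/6
  (18-65/6)²=1849/36
  (4-65/6)²=1681/36
  (6-65/6)²=841/36
  (19-65/6)²=2401/36
  (14-65/6)²=361/36
  (4-65/6)²=1681/36
Σ(x-μ)² = 1469/6
σ² = (1469/6)/6 = 1469/36

σ = √(1469/36) ≈ 6.3879


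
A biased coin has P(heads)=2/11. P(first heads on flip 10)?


Geometric: P(X=10) = (1-p)^(k-1)×p = (9/11)^9×2/11 = 774840978/25937424601

P(X=10) = 774840978/25937424601 ≈ 2.99%


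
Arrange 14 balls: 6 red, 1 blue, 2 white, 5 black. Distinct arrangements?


14!/(6!×1!×2!×5!) = 504504

504504


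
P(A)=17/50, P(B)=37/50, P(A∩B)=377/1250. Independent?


P(A)×P(B) = 629/2500
P(A∩B) = 377/1250
Not equal → NOT independent

No, not independent


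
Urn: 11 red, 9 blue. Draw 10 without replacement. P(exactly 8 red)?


Hypergeometric: C(11,8)×C(9,2)/C(20,10)
= 165×36/184756 = 135/4199

P(X=8) = 135/4199 ≈ 3.22%


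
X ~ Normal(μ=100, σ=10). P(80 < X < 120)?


z₁=(80-100)/10=-2.0, z₂=(120-100)/10=2.0
P = Φ(2.0) - Φ(-2.0) = 0.977250 - 0.022750 = 0.954500 ≈ 0.9545

P(80 < X < 120) ≈ 0.9545


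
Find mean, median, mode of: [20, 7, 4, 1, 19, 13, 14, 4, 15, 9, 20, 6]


Sorted: [1, 4, 4, 6, 7, 9, 13, 14, 15, 19, 20, 20]
Mean = 132/12 = 11
Median = 11
Freq: {20: 2, 7: 1, 4: 2, 1: 1, 19: 1, 13: 1, 14: 1, 15: 1, 9: 1, 6: 1}
Mode: [4, 20]

Mean=11, Median=11, Mode=[4, 20]


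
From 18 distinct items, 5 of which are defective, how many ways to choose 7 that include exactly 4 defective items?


Choose 4 of the 5 defective items and 3 of the other 13 items:
C(5,4)×C(13,3) = 5×286 = 1430

1430


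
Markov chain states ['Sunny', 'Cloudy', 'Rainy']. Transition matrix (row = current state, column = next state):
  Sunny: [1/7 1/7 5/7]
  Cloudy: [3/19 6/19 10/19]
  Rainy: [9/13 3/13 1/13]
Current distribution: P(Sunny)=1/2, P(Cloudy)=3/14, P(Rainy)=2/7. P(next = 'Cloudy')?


P(next=Cloudy) = Σᵢ P(now=i)×P(i→Cloudy)
= 1/2×1/7 + 3/14×6/19 + 2/7×3/13
= 1/14 + 9/133 + 6/91 = 709/3458

P = 709/3458 ≈ 0.2050


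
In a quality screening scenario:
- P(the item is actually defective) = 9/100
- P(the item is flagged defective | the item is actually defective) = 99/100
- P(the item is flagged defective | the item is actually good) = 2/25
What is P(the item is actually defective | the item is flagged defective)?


Using Bayes' theorem:
P(A|B) = P(B|A)·P(A) / P(B)

P(the item is flagged defective) = 99/100 × 9/100 + 2/25 × 91/100
= 891/10000 + 91/1250 = 1619/10000

P(the item is actually defective|the item is flagged defective) = (891/10000) / (1619/10000) = 891/1619

P(the item is actually defective|the item is flagged defective) = 891/1619 ≈ 55.03%


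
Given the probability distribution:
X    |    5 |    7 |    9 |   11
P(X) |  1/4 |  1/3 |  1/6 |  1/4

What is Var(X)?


E[X] = 47/6
E[X²] = 199/3
Var(X) = E[X²] - (E[X])² = 199/3 - 2209/36 = 179/36

Var(X) = 179/36 ≈ 4.9722


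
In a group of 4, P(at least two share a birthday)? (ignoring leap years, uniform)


P(all different) = Π(365-i)/365 for i=0..3
= 0.983644
P(match) = 1 - 0.983644 = 0.016356

P ≈ 0.0164 ≈ 1.64%


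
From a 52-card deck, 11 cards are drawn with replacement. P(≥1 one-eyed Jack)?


P(not a one-eyed Jack) = 50/52 = 25/26
P(none in 11 draws) = (25/26)^11 = 2384185791015625/3670344486987776
P(≥1 one-eyed Jack) = 1 - 2384185791015625/3670344486987776 = 1286158695972151/3670344486987776

P = 1286158695972151/3670344486987776 ≈ 35.04%


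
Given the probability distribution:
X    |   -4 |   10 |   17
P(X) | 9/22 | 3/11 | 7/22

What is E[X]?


E[X] = Σ x·P(X=x)
= (-4)×(9/22) + (10)×(3/11) + (17)×(7/22)
= 13/2

E[X] = 13/2


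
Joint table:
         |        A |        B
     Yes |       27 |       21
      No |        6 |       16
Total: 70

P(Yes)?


P(Yes) = (27+21)/70 = 48/70 = 24/35

P(Yes) = 24/35 ≈ 68.57%


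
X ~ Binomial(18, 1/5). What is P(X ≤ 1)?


P(X ≤ 1) = Σ P(X=i) for i=0..1
P(X=0) = 68719476736/3814697265625
P(X=1) = 309237645312/3814697265625
Sum = 377957122048/3814697265625

P(X ≤ 1) = 377957122048/3814697265625 ≈ 9.91%


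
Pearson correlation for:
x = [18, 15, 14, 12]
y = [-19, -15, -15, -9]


n=4, Σx=59, Σy=-58, Σxy=-885, Σx²=889, Σy²=892
r = (4×(-885) - 59×(-58))/√((4×889 - 59²)(4×892 - (-58)²))
= -118/√(75×204) = -118/√15300 ≈ -118/123.6932 ≈ -0.9540

r ≈ -0.9540


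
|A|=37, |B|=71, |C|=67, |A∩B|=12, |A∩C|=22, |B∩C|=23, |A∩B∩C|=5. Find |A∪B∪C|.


|A∪B∪C| = 37+71+67-12-22-23+5 = 123

|A∪B∪C| = 123


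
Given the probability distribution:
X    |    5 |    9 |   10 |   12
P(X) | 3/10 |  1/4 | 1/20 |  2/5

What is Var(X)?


E[X] = 181/20
E[X²] = 1807/20
Var(X) = E[X²] - (E[X])² = 1807/20 - 32761/400 = 3379/400

Var(X) = 3379/400 ≈ 8.4475


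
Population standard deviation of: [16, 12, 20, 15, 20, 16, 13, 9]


Mean = 121/8
  (16-121/8)²=49/64
  (12-121/8)²=625/64
  (20-121/8)²=1521/64
  (15-121/8)²=1/64
  (20-121/8)²=1521/64
  (16-121/8)²=49/64
  (13-121/8)²=289/64
  (9-121/8)²=2401/64
Σ(x-μ)² = 807/8
σ² = (807/8)/8 = 807/64

σ = √(807/64) ≈ 3.5510


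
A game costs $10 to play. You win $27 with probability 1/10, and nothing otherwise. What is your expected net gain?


E[gain] = (27-10)×1/10 + (-10)×9/10
= 17/10 - 9 = -73/10

Expected net gain = $-73/10 ≈ $-7.30


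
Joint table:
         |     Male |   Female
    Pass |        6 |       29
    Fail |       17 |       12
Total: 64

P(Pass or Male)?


P(Pass∨Male) = P(Pass) + P(Male) - P(Pass∧Male)
= (35 + 23 - 6)/64 = 52/64 = 13/16

P = 13/16 ≈ 81.25%


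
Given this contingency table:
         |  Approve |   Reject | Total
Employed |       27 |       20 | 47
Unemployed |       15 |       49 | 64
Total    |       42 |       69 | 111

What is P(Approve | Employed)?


P(Approve | Employed) = 27/(27+20) = 27/47

P(Approve|Employed) = 27/47 ≈ 57.45%


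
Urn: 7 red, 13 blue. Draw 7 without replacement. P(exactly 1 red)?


Hypergeometric: C(7,1)×C(13,6)/C(20,7)
= 7×1716/77520 = 1001/6460

P(X=1) = 1001/6460 ≈ 15.50%


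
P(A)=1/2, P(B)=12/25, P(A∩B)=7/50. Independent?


P(A)×P(B) = 6/25
P(A∩B) = 7/50
Not equal → NOT independent

No, not independent


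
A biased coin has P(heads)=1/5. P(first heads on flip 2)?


Geometric: P(X=2) = (1-p)^(k-1)×p = (4/5)^1×1/5 = 4/25

P(X=2) = 4/25 ≈ 16.00%


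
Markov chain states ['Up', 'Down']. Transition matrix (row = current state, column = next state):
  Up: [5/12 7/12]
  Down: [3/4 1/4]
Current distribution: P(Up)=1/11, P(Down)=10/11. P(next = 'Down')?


P(next=Down) = Σᵢ P(now=i)×P(i→Down)
= 1/11×7/12 + 10/11×1/4
= 7/132 + 5/22 = 37/132

P = 37/132 ≈ 0.2803


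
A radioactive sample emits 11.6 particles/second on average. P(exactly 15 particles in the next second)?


Poisson(λ=11.6): P(X=15) = e^(-λ)×λ^k/k!
= e^(-11.6) × 11.6^15 / 15!
≈ 9.166087736e-06 × 9.26552086549e+15 / 1307674368000 ≈ 0.064946

P(X=15) ≈ 0.064946 ≈ 6.49%


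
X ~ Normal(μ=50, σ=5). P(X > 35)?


z = (35-50)/5 = -3.0
P(X > 35) = 1 - P(Z ≤ -3.0) = 1 - 0.0013 = 0.9987

P(X > 35) ≈ 0.9987


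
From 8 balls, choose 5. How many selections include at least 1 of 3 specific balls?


Complement: C(8,5) - C(5,5) = 56 - 1 = 55

55


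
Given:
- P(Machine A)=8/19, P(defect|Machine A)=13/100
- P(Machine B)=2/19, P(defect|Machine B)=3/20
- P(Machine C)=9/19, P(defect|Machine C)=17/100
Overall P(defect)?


P(B) = Σ P(B|Aᵢ)×P(Aᵢ)
  13/100×8/19 = 26/475
  3/20×2/19 = 3/190
  17/100×9/19 = 153/1900
Sum = 287/1900

P(defect) = 287/1900 ≈ 15.11%


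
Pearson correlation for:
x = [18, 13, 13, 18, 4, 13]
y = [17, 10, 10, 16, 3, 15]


n=6, Σx=79, Σy=71, Σxy=1061, Σx²=1171, Σy²=979
r = (6×1061 - 79×71)/√((6×1171 - 79²)(6×979 - 71²))
= 757/√(785×833) = 757/√653905 ≈ 757/808.6439 ≈ 0.9361

r ≈ 0.9361


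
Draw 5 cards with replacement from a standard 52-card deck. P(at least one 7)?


P(not a 7) = 48/52 = 12/13
P(none in 5 draws) = (12/13)^5 = 248832/371293
P(≥1 7) = 1 - 248832/371293 = 122461/371293

P = 122461/371293 ≈ 32.98%


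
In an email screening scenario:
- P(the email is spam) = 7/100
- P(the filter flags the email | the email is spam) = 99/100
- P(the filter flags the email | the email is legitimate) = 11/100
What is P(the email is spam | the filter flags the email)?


Using Bayes' theorem:
P(A|B) = P(B|A)·P(A) / P(B)

P(the filter flags the email) = 99/100 × 7/100 + 11/100 × 93/100
= 693/10000 + 1023/10000 = 429/2500

P(the email is spam|the filter flags the email) = (693/10000) / (429/2500) = 21/52

P(the email is spam|the filter flags the email) = 21/52 ≈ 40.38%


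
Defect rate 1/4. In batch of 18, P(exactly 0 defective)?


Binomial: P(X=0) = C(18,0)×p^0×(1-p)^18
= 1 × 1 × 387420489/68719476736 = 387420489/68719476736

P(X=0) = 387420489/68719476736 ≈ 0.56%


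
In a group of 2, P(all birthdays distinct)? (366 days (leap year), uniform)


P(all different) = Π(366-i)/366 for i=0..1
= (366/366)×(365/366)×...×(365/366)
= 0.997268

P ≈ 0.9973 ≈ 99.73%


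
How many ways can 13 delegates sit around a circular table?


Circular arrangements of 13 distinct objects: fix one position to break rotational symmetry.
(n-1)! = 12! = 479001600

479001600


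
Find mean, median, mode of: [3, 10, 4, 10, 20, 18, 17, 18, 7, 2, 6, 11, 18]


Sorted: [2, 3, 4, 6, 7, 10, 10, 11, 17, 18, 18, 18, 20]
Mean = 144/13
Median = 10
Freq: {3: 1, 10: 2, 4: 1, 20: 1, 18: 3, 17: 1, 7: 1, 2: 1, 6: 1, 11: 1}
Mode: [18]

Mean=144/13, Median=10, Mode=18


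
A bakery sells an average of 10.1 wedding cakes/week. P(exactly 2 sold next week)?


Poisson(λ=10.1): P(X=2) = e^(-λ)×λ^k/k!
= e^(-10.1) × 10.1^2 / 2!
≈ 4.107955523e-05 × 102.01 / 2 ≈ 0.002095

P(X=2) ≈ 0.002095 ≈ 0.21%


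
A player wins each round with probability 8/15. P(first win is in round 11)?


Geometric: P(X=11) = (1-p)^(k-1)×p = (7/15)^10×8/15 = 2259801992/8649755859375

P(X=11) = 2259801992/8649755859375 ≈ 0.03%


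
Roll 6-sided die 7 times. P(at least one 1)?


P(no 1)^7 = (5/6)^7 = 78125/279936
P(≥1) = 1 - 78125/279936 = 201811/279936

P = 201811/279936 ≈ 72.09%


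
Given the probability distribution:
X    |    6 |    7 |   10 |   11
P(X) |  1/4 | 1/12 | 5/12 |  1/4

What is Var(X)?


E[X] = 9
E[X²] = 85
Var(X) = E[X²] - (E[X])² = 85 - 81 = 4

Var(X) = 4 ≈ 4.0000


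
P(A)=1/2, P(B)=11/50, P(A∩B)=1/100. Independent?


P(A)×P(B) = 11/100
P(A∩B) = 1/100
Not equal → NOT independent

No, not independent


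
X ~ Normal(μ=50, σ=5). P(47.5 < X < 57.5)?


z₁=(47.5-50)/5=-0.5, z₂=(57.5-50)/5=1.5
P = Φ(1.5) - Φ(-0.5) = 0.933193 - 0.308538 = 0.624655 ≈ 0.6247

P(47.5 < X < 57.5) ≈ 0.6247


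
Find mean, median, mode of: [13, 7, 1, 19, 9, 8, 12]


Sorted: [1, 7, 8, 9, 12, 13, 19]
Mean = 69/7
Median = 9
Freq: {13: 1, 7: 1, 1: 1, 19: 1, 9: 1, 8: 1, 12: 1}
Mode: No mode

Mean=69/7, Median=9, Mode=No mode


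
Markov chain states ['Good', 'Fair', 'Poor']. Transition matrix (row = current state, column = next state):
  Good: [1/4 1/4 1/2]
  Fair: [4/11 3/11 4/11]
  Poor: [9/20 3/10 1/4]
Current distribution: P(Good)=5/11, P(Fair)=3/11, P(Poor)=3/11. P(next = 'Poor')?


P(next=Poor) = Σᵢ P(now=i)×P(i→Poor)
= 5/11×1/2 + 3/11×4/11 + 3/11×1/4
= 5/22 + 12/121 + 3/44 = 191/484

P = 191/484 ≈ 0.3946


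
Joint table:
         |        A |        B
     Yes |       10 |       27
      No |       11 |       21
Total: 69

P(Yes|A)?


P(Yes|A) = 10/(10+11) = 10/21

P = 10/21 ≈ 47.62%


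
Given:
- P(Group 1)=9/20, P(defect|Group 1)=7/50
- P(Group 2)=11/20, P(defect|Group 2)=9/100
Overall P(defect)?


P(B) = Σ P(B|Aᵢ)×P(Aᵢ)
  7/50×9/20 = 63/1000
  9/100×11/20 = 99/2000
Sum = 9/80

P(defect) = 9/80 ≈ 11.25%


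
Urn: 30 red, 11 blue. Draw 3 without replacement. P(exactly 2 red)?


Hypergeometric: C(30,2)×C(11,1)/C(41,3)
= 435×11/10660 = 957/2132

P(X=2) = 957/2132 ≈ 44.89%


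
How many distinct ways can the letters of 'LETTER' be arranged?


Letters: 6, freq: {'L': 1, 'E': 2, 'T': 2, 'R': 1}
6!/(1!×2!×2!×1!) = 720/4 = 180

180


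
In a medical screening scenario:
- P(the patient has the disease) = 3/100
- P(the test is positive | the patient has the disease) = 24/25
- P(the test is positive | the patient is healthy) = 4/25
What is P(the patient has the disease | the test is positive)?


Using Bayes' theorem:
P(A|B) = P(B|A)·P(A) / P(B)

P(the test is positive) = 24/25 × 3/100 + 4/25 × 97/100
= 18/625 + 97/625 = 23/125

P(the patient has the disease|the test is positive) = (18/625) / (23/125) = 18/115

P(the patient has the disease|the test is positive) = 18/115 ≈ 15.65%


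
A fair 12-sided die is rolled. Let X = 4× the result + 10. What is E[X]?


E[die] = (1+12)/2 = 13/2
E[X] = 4×13/2 + 10 = 36

E[X] = 36


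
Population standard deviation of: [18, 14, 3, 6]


Mean = 41/4
  (18-41/4)²=961/16
  (14-41/4)²=225/16
  (3-41/4)²=841/16
  (6-41/4)²=289/16
Σ(x-μ)² = 579/4
σ² = (579/4)/4 = 579/16

σ = √(579/16) ≈ 6.0156


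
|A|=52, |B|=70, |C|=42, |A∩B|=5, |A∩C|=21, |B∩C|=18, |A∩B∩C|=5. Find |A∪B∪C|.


|A∪B∪C| = 52+70+42-5-21-18+5 = 125

|A∪B∪C| = 125


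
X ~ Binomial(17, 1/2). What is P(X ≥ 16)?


P(X ≥ 16) = Σ P(X=i) for i=16..17
P(X=16) = 17/131072
P(X=17) = 1/131072
Sum = 9/65536

P(X ≥ 16) = 9/65536 ≈ 0.01%


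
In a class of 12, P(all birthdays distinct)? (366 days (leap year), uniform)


P(all different) = Π(366-i)/366 for i=0..11
= (366/366)×(365/366)×...×(355/366)
= 0.833396

P ≈ 0.8334 ≈ 83.34%


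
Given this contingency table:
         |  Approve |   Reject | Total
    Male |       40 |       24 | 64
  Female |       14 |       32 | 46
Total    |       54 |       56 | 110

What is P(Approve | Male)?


P(Approve | Male) = 40/(40+24) = 40/64 = 5/8

P(Approve|Male) = 5/8 ≈ 62.50%


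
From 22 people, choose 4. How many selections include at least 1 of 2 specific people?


Complement: C(22,4) - C(20,4) = 7315 - 4845 = 2470

2470


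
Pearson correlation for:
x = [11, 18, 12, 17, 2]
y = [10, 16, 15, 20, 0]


n=5, Σx=60, Σy=61, Σxy=918, Σx²=882, Σy²=981
r = (5×918 - 60×61)/√((5×882 - 60²)(5×981 - 61²))
= 930/√(810×1184) = 930/√959040 ≈ 930/979.3059 ≈ 0.9497

r ≈ 0.9497


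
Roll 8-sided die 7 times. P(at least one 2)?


P(no 2)^7 = (7/8)^7 = 823543/2097152
P(≥1) = 1 - 823543/2097152 = 1273609/2097152

P = 1273609/2097152 ≈ 60.73%


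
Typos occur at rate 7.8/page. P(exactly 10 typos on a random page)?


Poisson(λ=7.8): P(X=10) = e^(-λ)×λ^k/k!
= e^(-7.8) × 7.8^10 / 10!
≈ 0.000409734979 × 833577583.124 / 3628800 ≈ 0.094121

P(X=10) ≈ 0.094121 ≈ 9.41%


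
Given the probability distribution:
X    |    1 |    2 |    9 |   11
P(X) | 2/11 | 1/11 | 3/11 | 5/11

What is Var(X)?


E[X] = 86/11
E[X²] = 854/11
Var(X) = E[X²] - (E[X])² = 854/11 - 7396/121 = 1998/121

Var(X) = 1998/121 ≈ 16.5124


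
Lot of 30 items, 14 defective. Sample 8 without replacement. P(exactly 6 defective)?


Hypergeometric: C(14,6)×C(16,2)/C(30,8)
= 3003×120/5852925 = 616/10005

P(X=6) = 616/10005 ≈ 6.16%


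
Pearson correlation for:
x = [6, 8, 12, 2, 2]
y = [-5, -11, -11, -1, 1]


n=5, Σx=30, Σy=-27, Σxy=-250, Σx²=252, Σy²=269
r = (5×(-250) - 30×(-27))/√((5×252 - 30²)(5×269 - (-27)²))
= -440/√(360×616) = -440/√221760 ≈ -440/470.9140 ≈ -0.9344

r ≈ -0.9344


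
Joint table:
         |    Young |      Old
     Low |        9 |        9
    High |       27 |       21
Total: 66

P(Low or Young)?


P(Low∨Young) = P(Low) + P(Young) - P(Low∧Young)
= (18 + 36 - 9)/66 = 45/66 = 15/22

P = 15/22 ≈ 68.18%


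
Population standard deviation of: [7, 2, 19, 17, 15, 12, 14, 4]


Mean = 90/8 = 45/4
  (7-45/4)²=289/16
  (2-45/4)²=1369/16
  (19-45/4)²=961/16
  (17-45/4)²=529/16
  (15-45/4)²=225/16
  (12-45/4)²=9/16
  (14-45/4)²=121/16
  (4-45/4)²=841/16
Σ(x-μ)² = 543/2
σ² = (543/2)/8 = 543/16

σ = √(543/16) ≈ 5.8256


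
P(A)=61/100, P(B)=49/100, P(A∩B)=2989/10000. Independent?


P(A)×P(B) = 2989/10000
P(A∩B) = 2989/10000
Equal ✓ → Independent

Yes, independent


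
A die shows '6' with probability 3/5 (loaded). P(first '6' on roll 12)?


Geometric: P(X=12) = (1-p)^(k-1)×p = (2/5)^11×3/5 = 6144/244140625

P(X=12) = 6144/244140625 ≈ 0.00%


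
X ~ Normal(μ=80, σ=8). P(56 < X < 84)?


z₁=(56-80)/8=-3.0, z₂=(84-80)/8=0.5
P = Φ(0.5) - Φ(-3.0) = 0.691462 - 0.001350 = 0.690112 ≈ 0.6901

P(56 < X < 84) ≈ 0.6901


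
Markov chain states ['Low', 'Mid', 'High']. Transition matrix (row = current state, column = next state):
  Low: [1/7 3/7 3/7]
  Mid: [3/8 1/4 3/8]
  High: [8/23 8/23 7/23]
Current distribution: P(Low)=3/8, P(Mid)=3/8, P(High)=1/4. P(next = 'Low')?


P(next=Low) = Σᵢ P(now=i)×P(i→Low)
= 3/8×1/7 + 3/8×3/8 + 1/4×8/23
= 3/56 + 9/64 + 2/23 = 2897/10304

P = 2897/10304 ≈ 0.2812


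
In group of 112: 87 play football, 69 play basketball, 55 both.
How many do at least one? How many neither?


|A∪B| = 87+69-55 = 101
Neither = 112-101 = 11

At least one: 101; Neither: 11


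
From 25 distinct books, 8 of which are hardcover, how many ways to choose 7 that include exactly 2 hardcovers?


Choose 2 of the 8 hardcovers and 5 of the other 17 books:
C(8,2)×C(17,5) = 28×6188 = 173264

173264


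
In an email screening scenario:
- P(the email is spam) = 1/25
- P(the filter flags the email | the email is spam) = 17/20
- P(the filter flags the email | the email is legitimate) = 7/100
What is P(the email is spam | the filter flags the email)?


Using Bayes' theorem:
P(A|B) = P(B|A)·P(A) / P(B)

P(the filter flags the email) = 17/20 × 1/25 + 7/100 × 24/25
= 17/500 + 42/625 = 253/2500

P(the email is spam|the filter flags the email) = (17/500) / (253/2500) = 85/253

P(the email is spam|the filter flags the email) = 85/253 ≈ 33.60%


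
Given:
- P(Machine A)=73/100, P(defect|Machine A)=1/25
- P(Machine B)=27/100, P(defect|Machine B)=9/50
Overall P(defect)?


P(B) = Σ P(B|Aᵢ)×P(Aᵢ)
  1/25×73/100 = 73/2500
  9/50×27/100 = 243/5000
Sum = 389/5000

P(defect) = 389/5000 ≈ 7.78%


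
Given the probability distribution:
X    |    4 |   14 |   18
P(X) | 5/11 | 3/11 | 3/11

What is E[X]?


E[X] = Σ x·P(X=x)
= (4)×(5/11) + (14)×(3/11) + (18)×(3/11)
= 116/11

E[X] = 116/11


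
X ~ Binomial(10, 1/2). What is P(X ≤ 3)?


P(X ≤ 3) = Σ P(X=i) for i=0..3
P(X=0) = 1/1024
P(X=1) = 5/512
P(X=2) = 45/1024
P(X=3) = 15/128
Sum = 11/64

P(X ≤ 3) = 11/64 ≈ 17.19%


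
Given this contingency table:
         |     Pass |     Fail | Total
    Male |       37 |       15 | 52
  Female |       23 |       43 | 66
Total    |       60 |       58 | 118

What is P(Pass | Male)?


P(Pass | Male) = 37/(37+15) = 37/52

P(Pass|Male) = 37/52 ≈ 71.15%


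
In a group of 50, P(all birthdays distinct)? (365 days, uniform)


P(all different) = Π(365-i)/365 for i=0..49
= (365/365)×(364/365)×...×(316/365)
= 0.029626

P ≈ 0.0296 ≈ 2.96%


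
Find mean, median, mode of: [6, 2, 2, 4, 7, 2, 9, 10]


Sorted: [2, 2, 2, 4, 6, 7, 9, 10]
Mean = 42/8 = 21/4
Median = 5
Freq: {6: 1, 2: 3, 4: 1, 7: 1, 9: 1, 10: 1}
Mode: [2]

Mean=21/4, Median=5, Mode=2


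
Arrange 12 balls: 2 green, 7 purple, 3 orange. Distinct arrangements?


12!/(2!×7!×3!) = 7920

7920


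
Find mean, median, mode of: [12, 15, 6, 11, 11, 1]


Sorted: [1, 6, 11, 11, 12, 15]
Mean = 56/6 = 28/3
Median = 11
Freq: {12: 1, 15: 1, 6: 1, 11: 2, 1: 1}
Mode: [11]

Mean=28/3, Median=11, Mode=11


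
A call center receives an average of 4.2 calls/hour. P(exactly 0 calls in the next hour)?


Poisson(λ=4.2): P(X=0) = e^(-λ)×λ^k/k!
= e^(-4.2) × 4.2^0 / 0!
≈ 0.01499557682 × 1 / 1 ≈ 0.014996

P(X=0) ≈ 0.014996 ≈ 1.50%


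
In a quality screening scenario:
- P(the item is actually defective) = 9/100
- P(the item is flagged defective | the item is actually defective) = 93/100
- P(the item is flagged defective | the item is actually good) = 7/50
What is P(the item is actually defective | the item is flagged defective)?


Using Bayes' theorem:
P(A|B) = P(B|A)·P(A) / P(B)

P(the item is flagged defective) = 93/100 × 9/100 + 7/50 × 91/100
= 837/10000 + 637/5000 = 2111/10000

P(the item is actually defective|the item is flagged defective) = (837/10000) / (2111/10000) = 837/2111

P(the item is actually defective|the item is flagged defective) = 837/2111 ≈ 39.65%


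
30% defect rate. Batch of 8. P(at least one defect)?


P(all good) = (7/10)^8 = 5764801/100000000
P(≥1 defect) = 94235199/100000000

P = 94235199/100000000 ≈ 94.24%


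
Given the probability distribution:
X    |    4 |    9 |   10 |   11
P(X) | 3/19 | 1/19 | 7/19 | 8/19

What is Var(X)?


E[X] = 179/19
E[X²] = 1797/19
Var(X) = E[X²] - (E[X])² = 1797/19 - 32041/361 = 2102/361

Var(X) = 2102/361 ≈ 5.8227


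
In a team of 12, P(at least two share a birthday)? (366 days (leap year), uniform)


P(all different) = Π(366-i)/366 for i=0..11
= 0.833396
P(match) = 1 - 0.833396 = 0.166604

P ≈ 0.1666 ≈ 16.66%


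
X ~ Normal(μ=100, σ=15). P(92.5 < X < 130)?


z₁=(92.5-100)/15=-0.5, z₂=(130-100)/15=2.0
P = Φ(2.0) - Φ(-0.5) = 0.977250 - 0.308538 = 0.668712 ≈ 0.6687

P(92.5 < X < 130) ≈ 0.6687


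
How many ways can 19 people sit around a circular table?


Circular arrangements of 19 distinct objects: fix one position to break rotational symmetry.
(n-1)! = 18! = 6402373705728000

6402373705728000


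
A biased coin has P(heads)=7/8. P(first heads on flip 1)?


Geometric: P(X=1) = (1-p)^(k-1)×p = (1/8)^0×7/8 = 7/8

P(X=1) = 7/8 ≈ 87.50%


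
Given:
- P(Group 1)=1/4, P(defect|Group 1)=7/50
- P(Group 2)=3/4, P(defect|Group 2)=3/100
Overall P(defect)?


P(B) = Σ P(B|Aᵢ)×P(Aᵢ)
  7/50×1/4 = 7/200
  3/100×3/4 = 9/400
Sum = 23/400

P(defect) = 23/400 ≈ 5.75%


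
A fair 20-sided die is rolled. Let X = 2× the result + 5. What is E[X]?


E[die] = (1+20)/2 = 21/2
E[X] = 2×21/2 + 5 = 26

E[X] = 26


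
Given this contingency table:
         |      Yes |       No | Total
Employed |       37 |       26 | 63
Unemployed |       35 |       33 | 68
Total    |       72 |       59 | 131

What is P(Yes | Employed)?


P(Yes | Employed) = 37/(37+26) = 37/63

P(Yes|Employed) = 37/63 ≈ 58.73%


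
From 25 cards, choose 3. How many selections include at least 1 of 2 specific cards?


Complement: C(25,3) - C(23,3) = 2300 - 1771 = 529

529


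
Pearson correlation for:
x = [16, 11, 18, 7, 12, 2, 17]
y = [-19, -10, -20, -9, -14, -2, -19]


n=7, Σx=83, Σy=-93, Σxy=-1332, Σx²=1187, Σy²=1503
r = (7×(-1332) - 83×(-93))/√((7×1187 - 83²)(7×1503 - (-93)²))
= -1605/√(1420×1872) = -1605/√2658240 ≈ -1605/1630.4110 ≈ -0.9844

r ≈ -0.9844


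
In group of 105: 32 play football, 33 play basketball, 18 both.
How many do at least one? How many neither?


|A∪B| = 32+33-18 = 47
Neither = 105-47 = 58

At least one: 47; Neither: 58


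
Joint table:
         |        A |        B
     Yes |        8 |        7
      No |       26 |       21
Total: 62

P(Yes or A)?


P(Yes∨A) = P(Yes) + P(A) - P(Yes∧A)
= (15 + 34 - 8)/62 = 41/62

P = 41/62 ≈ 66.13%


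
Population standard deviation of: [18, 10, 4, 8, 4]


Mean = 44/5
  (18-44/5)²=2116/25
  (10-44/5)²=36/25
  (4-44/5)²=576/25
  (8-44/5)²=16/25
  (4-44/5)²=576/25
Σ(x-μ)² = 664/5
σ² = (664/5)/5 = 664/25

σ = √(664/25) ≈ 5.1536


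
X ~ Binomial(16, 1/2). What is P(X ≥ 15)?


P(X ≥ 15) = Σ P(X=i) for i=15..16
P(X=15) = 1/4096
P(X=16) = 1/65536
Sum = 17/65536

P(X ≥ 15) = 17/65536 ≈ 0.03%


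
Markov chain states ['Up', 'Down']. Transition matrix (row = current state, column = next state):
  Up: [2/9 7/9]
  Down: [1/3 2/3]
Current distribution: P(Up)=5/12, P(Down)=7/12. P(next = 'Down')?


P(next=Down) = Σᵢ P(now=i)×P(i→Down)
= 5/12×7/9 + 7/12×2/3
= 35/108 + 7/18 = 77/108

P = 77/108 ≈ 0.7130


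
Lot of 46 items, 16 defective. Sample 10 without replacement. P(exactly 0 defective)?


Hypergeometric: C(16,0)×C(30,10)/C(46,10)
= 1×30045015/4076350421 = 9135/1239389

P(X=0) = 9135/1239389 ≈ 0.74%


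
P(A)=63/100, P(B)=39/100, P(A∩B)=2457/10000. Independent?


P(A)×P(B) = 2457/10000
P(A∩B) = 2457/10000
Equal ✓ → Independent

Yes, independent


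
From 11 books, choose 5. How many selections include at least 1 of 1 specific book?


Complement: C(11,5) - C(10,5) = 462 - 252 = 210

210


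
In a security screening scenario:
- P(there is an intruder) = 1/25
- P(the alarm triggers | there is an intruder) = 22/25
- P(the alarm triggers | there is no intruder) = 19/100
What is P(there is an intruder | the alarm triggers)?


Using Bayes' theorem:
P(A|B) = P(B|A)·P(A) / P(B)

P(the alarm triggers) = 22/25 × 1/25 + 19/100 × 24/25
= 22/625 + 114/625 = 136/625

P(there is an intruder|the alarm triggers) = (22/625) / (136/625) = 11/68

P(there is an intruder|the alarm triggers) = 11/68 ≈ 16.18%


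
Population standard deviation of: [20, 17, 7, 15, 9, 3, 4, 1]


Mean = 76/8 = 19/2
  (20-19/2)²=441/4
  (17-19/2)²=225/4
  (7-19/2)²=25/4
  (15-19/2)²=121/4
  (9-19/2)²=1/4
  (3-19/2)²=169/4
  (4-19/2)²=121/4
  (1-19/2)²=289/4
Σ(x-μ)² = 348
σ² = 348/8 = 87/2

σ = √(87/2) ≈ 6.5955


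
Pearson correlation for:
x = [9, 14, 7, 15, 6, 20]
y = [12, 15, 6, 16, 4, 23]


n=6, Σx=71, Σy=76, Σxy=1084, Σx²=987, Σy²=1206
r = (6×1084 - 71×76)/√((6×987 - 71²)(6×1206 - 76²))
= 1108/√(881×1460) = 1108/√1286260 ≈ 1108/1134.1340 ≈ 0.9770

r ≈ 0.9770


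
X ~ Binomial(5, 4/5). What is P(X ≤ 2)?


P(X ≤ 2) = Σ P(X=i) for i=0..2
P(X=0) = 1/3125
P(X=1) = 4/625
P(X=2) = 32/625
Sum = 181/3125

P(X ≤ 2) = 181/3125 ≈ 5.79%


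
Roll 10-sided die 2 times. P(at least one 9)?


P(no 9)^2 = (9/10)^2 = 81/100
P(≥1) = 1 - 81/100 = 19/100

P = 19/100 ≈ 19.00%


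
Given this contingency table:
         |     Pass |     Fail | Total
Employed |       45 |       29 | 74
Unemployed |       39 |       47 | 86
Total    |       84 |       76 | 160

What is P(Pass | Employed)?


P(Pass | Employed) = 45/(45+29) = 45/74

P(Pass|Employed) = 45/74 ≈ 60.81%


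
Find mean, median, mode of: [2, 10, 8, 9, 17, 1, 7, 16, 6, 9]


Sorted: [1, 2, 6, 7, 8, 9, 9, 10, 16, 17]
Mean = 85/10 = 17/2
Median = 17/2
Freq: {2: 1, 10: 1, 8: 1, 9: 2, 17: 1, 1: 1, 7: 1, 16: 1, 6: 1}
Mode: [9]

Mean=17/2, Median=17/2, Mode=9


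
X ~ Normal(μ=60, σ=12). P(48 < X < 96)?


z₁=(48-60)/12=-1.0, z₂=(96-60)/12=3.0
P = Φ(3.0) - Φ(-1.0) = 0.998650 - 0.158655 = 0.839995 ≈ 0.8400

P(48 < X < 96) ≈ 0.8400


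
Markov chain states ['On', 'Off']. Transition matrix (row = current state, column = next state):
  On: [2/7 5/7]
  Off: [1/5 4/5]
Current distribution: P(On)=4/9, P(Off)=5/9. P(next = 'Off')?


P(next=Off) = Σᵢ P(now=i)×P(i→Off)
= 4/9×5/7 + 5/9×4/5
= 20/63 + 4/9 = 16/21

P = 16/21 ≈ 0.7619
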